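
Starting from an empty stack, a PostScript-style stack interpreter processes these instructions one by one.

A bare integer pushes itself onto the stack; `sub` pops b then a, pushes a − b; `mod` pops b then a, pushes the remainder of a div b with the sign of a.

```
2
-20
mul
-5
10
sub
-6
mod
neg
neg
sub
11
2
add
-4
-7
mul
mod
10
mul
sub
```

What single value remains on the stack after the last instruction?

2    2
-20  2 -20
mul  -40
-5   -40 -5
10   -40 -5 10
sub  -40 -15
-6   -40 -15 -6
mod  -40 -3
neg  -40 3
neg  -40 -3
sub  -37
11   -37 11
2    -37 11 2
add  -37 13
-4   -37 13 -4
-7   -37 13 -4 -7
mul  -37 13 28
mod  -37 13
10   -37 13 10
mul  -37 130
sub  -167

-167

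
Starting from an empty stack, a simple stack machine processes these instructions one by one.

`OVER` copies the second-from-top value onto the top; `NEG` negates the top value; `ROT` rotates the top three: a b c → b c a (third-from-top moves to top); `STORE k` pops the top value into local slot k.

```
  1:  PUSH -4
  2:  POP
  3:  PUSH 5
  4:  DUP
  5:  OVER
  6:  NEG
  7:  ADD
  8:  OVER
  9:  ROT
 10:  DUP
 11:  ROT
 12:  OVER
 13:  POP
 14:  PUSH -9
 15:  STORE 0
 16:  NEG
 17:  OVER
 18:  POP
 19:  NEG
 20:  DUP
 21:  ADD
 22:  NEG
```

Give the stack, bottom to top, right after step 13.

[0, 5, 5, 5]

PUSH -4 -> [-4]
POP     -> []
PUSH 5  -> [5]
DUP     -> [5, 5]
OVER    -> [5, 5, 5]
NEG     -> [5, 5, -5]
ADD     -> [5, 0]
OVER    -> [5, 0, 5]
ROT     -> [0, 5, 5]
DUP     -> [0, 5, 5, 5]
ROT     -> [0, 5, 5, 5]
OVER    -> [0, 5, 5, 5, 5]
POP     -> [0, 5, 5, 5]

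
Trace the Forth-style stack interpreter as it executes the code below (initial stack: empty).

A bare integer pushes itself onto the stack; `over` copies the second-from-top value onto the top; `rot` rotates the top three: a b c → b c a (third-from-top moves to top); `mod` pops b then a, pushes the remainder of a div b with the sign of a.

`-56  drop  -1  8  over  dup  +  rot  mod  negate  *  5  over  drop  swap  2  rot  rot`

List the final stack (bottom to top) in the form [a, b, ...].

-56    → [-56]
drop   → []
-1     → [-1]
8      → [-1, 8]
over   → [-1, 8, -1]
dup    → [-1, 8, -1, -1]
+      → [-1, 8, -2]
rot    → [8, -2, -1]
mod    → [8, 0]
negate → [8, 0]
*      → [0]
5      → [0, 5]
over   → [0, 5, 0]
drop   → [0, 5]
swap   → [5, 0]
2      → [5, 0, 2]
rot    → [0, 2, 5]
rot    → [2, 5, 0]

[2, 5, 0]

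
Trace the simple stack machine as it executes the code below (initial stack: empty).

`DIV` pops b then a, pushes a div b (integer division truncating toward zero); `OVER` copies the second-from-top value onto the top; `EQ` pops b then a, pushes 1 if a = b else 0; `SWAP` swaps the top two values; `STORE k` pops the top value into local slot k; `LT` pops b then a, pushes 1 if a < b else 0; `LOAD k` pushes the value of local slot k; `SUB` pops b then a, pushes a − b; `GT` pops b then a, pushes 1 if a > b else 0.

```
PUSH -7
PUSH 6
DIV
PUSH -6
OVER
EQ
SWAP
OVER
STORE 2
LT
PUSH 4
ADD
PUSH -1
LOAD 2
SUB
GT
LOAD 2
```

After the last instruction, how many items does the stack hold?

PUSH -7 : -7
PUSH 6  : -7 6
DIV     : -1
PUSH -6 : -1 -6
OVER    : -1 -6 -1
EQ      : -1 0
SWAP    : 0 -1
OVER    : 0 -1 0
STORE 2 : 0 -1
LT      : 0
PUSH 4  : 0 4
ADD     : 4
PUSH -1 : 4 -1
LOAD 2  : 4 -1 0
SUB     : 4 -1
GT      : 1
LOAD 2  : 1 0

2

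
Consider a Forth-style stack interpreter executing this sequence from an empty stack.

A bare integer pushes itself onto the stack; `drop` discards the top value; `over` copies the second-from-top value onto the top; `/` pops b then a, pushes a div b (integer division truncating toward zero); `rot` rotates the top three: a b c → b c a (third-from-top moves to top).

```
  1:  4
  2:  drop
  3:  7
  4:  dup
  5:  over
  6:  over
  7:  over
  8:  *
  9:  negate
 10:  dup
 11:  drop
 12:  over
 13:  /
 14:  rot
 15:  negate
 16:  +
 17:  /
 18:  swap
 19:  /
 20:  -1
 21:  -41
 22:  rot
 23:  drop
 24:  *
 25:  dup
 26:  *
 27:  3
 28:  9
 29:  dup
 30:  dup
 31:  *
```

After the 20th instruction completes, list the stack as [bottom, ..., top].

[0, -1]

4      -> [4]
drop   -> []
7      -> [7]
dup    -> [7, 7]
over   -> [7, 7, 7]
over   -> [7, 7, 7, 7]
over   -> [7, 7, 7, 7, 7]
*      -> [7, 7, 7, 49]
negate -> [7, 7, 7, -49]
dup    -> [7, 7, 7, -49, -49]
drop   -> [7, 7, 7, -49]
over   -> [7, 7, 7, -49, 7]
/      -> [7, 7, 7, -7]
rot    -> [7, 7, -7, 7]
negate -> [7, 7, -7, -7]
+      -> [7, 7, -14]
/      -> [7, 0]
swap   -> [0, 7]
/      -> [0]
-1     -> [0, -1]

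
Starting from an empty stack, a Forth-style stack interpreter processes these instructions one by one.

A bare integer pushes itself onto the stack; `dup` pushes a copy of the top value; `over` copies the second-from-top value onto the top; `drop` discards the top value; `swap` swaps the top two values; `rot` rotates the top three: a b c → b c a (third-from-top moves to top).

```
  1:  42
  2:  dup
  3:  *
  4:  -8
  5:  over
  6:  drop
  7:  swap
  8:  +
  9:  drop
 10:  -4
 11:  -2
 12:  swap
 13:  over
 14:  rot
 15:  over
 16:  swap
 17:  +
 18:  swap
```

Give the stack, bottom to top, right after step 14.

[-4, -2, -2]

42   : [42]
dup  : [42, 42]
*    : [1764]
-8   : [1764, -8]
over : [1764, -8, 1764]
drop : [1764, -8]
swap : [-8, 1764]
+    : [1756]
drop : []
-4   : [-4]
-2   : [-4, -2]
swap : [-2, -4]
over : [-2, -4, -2]
rot  : [-4, -2, -2]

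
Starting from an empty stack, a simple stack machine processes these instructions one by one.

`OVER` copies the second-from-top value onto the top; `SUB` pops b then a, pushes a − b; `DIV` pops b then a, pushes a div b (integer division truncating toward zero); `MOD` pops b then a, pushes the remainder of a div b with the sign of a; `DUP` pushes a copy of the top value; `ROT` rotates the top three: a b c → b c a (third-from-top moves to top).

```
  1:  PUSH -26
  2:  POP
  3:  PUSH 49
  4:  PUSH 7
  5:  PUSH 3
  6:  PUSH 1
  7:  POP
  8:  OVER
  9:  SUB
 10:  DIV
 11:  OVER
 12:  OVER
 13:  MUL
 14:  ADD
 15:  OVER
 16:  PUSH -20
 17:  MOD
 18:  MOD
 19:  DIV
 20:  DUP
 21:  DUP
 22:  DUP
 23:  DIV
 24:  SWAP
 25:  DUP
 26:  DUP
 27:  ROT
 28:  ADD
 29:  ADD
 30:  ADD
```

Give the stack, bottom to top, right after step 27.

PUSH -26 → -26
POP      → (empty)
PUSH 49  → 49
PUSH 7   → 49 7
PUSH 3   → 49 7 3
PUSH 1   → 49 7 3 1
POP      → 49 7 3
OVER     → 49 7 3 7
SUB      → 49 7 -4
DIV      → 49 -1
OVER     → 49 -1 49
OVER     → 49 -1 49 -1
MUL      → 49 -1 -49
ADD      → 49 -50
OVER     → 49 -50 49
PUSH -20 → 49 -50 49 -20
MOD      → 49 -50 9
MOD      → 49 -5
DIV      → -9
DUP      → -9 -9
DUP      → -9 -9 -9
DUP      → -9 -9 -9 -9
DIV      → -9 -9 1
SWAP     → -9 1 -9
DUP      → -9 1 -9 -9
DUP      → -9 1 -9 -9 -9
ROT      → -9 1 -9 -9 -9

[-9, 1, -9, -9, -9]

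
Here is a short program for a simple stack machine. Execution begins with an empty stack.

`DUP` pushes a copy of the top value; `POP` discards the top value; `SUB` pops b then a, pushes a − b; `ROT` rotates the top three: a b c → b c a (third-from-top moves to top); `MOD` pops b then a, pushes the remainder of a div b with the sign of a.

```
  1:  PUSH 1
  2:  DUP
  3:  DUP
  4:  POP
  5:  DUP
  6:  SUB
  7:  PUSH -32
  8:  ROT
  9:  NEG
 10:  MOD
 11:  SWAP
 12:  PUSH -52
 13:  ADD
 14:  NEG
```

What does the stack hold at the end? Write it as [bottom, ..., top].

PUSH 1   : 1
DUP      : 1 1
DUP      : 1 1 1
POP      : 1 1
DUP      : 1 1 1
SUB      : 1 0
PUSH -32 : 1 0 -32
ROT      : 0 -32 1
NEG      : 0 -32 -1
MOD      : 0 0
SWAP     : 0 0
PUSH -52 : 0 0 -52
ADD      : 0 -52
NEG      : 0 52

[0, 52]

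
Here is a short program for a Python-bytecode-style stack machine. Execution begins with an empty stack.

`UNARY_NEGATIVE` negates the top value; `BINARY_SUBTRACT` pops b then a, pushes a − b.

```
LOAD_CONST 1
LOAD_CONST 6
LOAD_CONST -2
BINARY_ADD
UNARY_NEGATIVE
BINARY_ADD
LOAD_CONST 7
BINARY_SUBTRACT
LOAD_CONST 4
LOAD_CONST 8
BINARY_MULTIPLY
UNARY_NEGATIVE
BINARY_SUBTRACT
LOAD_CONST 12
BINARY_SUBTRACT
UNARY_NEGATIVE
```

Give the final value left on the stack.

-10

LOAD_CONST 1    -> 1
LOAD_CONST 6    -> 1 6
LOAD_CONST -2   -> 1 6 -2
BINARY_ADD      -> 1 4
UNARY_NEGATIVE  -> 1 -4
BINARY_ADD      -> -3
LOAD_CONST 7    -> -3 7
BINARY_SUBTRACT -> -10
LOAD_CONST 4    -> -10 4
LOAD_CONST 8    -> -10 4 8
BINARY_MULTIPLY -> -10 32
UNARY_NEGATIVE  -> -10 -32
BINARY_SUBTRACT -> 22
LOAD_CONST 12   -> 22 12
BINARY_SUBTRACT -> 10
UNARY_NEGATIVE  -> -10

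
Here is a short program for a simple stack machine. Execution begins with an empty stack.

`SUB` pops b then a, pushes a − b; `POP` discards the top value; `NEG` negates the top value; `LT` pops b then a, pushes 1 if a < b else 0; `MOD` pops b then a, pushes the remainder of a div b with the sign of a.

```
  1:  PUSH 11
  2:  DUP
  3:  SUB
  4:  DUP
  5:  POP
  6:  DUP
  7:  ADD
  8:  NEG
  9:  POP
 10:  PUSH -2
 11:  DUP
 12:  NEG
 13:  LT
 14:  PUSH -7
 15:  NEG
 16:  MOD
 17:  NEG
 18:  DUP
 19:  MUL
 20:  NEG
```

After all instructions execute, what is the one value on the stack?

PUSH 11 -> 11
DUP     -> 11 11
SUB     -> 0
DUP     -> 0 0
POP     -> 0
DUP     -> 0 0
ADD     -> 0
NEG     -> 0
POP     -> (empty)
PUSH -2 -> -2
DUP     -> -2 -2
NEG     -> -2 2
LT      -> 1
PUSH -7 -> 1 -7
NEG     -> 1 7
MOD     -> 1
NEG     -> -1
DUP     -> -1 -1
MUL     -> 1
NEG     -> -1

-1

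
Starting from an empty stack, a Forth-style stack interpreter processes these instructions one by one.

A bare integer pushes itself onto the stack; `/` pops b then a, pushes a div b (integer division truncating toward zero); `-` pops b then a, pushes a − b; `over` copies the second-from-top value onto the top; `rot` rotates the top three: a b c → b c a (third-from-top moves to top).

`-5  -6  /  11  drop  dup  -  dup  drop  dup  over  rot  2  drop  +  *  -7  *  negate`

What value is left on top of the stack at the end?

-5     → [-5]
-6     → [-5, -6]
/      → [0]
11     → [0, 11]
drop   → [0]
dup    → [0, 0]
-      → [0]
dup    → [0, 0]
drop   → [0]
dup    → [0, 0]
over   → [0, 0, 0]
rot    → [0, 0, 0]
2      → [0, 0, 0, 2]
drop   → [0, 0, 0]
+      → [0, 0]
*      → [0]
-7     → [0, -7]
*      → [0]
negate → [0]

0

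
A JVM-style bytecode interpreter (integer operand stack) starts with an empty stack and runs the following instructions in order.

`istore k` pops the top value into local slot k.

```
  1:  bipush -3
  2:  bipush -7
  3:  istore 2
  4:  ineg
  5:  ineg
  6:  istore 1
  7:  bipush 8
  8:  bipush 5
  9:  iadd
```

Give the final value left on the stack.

13

bipush -3 : [-3]
bipush -7 : [-3, -7]
istore 2  : [-3]
ineg      : [3]
ineg      : [-3]
istore 1  : []
bipush 8  : [8]
bipush 5  : [8, 5]
iadd      : [13]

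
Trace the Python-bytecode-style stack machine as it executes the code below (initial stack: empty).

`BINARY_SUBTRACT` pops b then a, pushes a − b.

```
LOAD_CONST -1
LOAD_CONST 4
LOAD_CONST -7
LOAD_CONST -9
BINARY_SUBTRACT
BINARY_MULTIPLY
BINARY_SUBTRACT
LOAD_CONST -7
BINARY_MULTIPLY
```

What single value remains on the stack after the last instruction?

63

LOAD_CONST -1   -> [-1]
LOAD_CONST 4    -> [-1, 4]
LOAD_CONST -7   -> [-1, 4, -7]
LOAD_CONST -9   -> [-1, 4, -7, -9]
BINARY_SUBTRACT -> [-1, 4, 2]
BINARY_MULTIPLY -> [-1, 8]
BINARY_SUBTRACT -> [-9]
LOAD_CONST -7   -> [-9, -7]
BINARY_MULTIPLY -> [63]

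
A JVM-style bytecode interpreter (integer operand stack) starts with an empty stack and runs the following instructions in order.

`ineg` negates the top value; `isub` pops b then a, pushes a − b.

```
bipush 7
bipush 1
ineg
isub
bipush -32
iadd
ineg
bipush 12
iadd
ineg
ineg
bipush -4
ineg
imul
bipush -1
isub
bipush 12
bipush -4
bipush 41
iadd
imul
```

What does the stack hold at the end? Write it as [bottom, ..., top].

bipush 7   : [7]
bipush 1   : [7, 1]
ineg       : [7, -1]
isub       : [8]
bipush -32 : [8, -32]
iadd       : [-24]
ineg       : [24]
bipush 12  : [24, 12]
iadd       : [36]
ineg       : [-36]
ineg       : [36]
bipush -4  : [36, -4]
ineg       : [36, 4]
imul       : [144]
bipush -1  : [144, -1]
isub       : [145]
bipush 12  : [145, 12]
bipush -4  : [145, 12, -4]
bipush 41  : [145, 12, -4, 41]
iadd       : [145, 12, 37]
imul       : [145, 444]

[145, 444]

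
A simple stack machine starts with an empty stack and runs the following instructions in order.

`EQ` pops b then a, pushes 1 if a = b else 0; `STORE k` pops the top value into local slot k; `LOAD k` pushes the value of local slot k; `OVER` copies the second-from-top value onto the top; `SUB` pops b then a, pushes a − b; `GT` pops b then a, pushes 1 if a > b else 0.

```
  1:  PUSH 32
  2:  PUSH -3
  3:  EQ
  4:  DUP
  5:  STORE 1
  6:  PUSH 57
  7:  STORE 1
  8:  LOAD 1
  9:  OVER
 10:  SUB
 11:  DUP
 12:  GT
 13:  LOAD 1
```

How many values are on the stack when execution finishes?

PUSH 32 → 32
PUSH -3 → 32 -3
EQ      → 0
DUP     → 0 0
STORE 1 → 0
PUSH 57 → 0 57
STORE 1 → 0
LOAD 1  → 0 57
OVER    → 0 57 0
SUB     → 0 57
DUP     → 0 57 57
GT      → 0 0
LOAD 1  → 0 0 57

3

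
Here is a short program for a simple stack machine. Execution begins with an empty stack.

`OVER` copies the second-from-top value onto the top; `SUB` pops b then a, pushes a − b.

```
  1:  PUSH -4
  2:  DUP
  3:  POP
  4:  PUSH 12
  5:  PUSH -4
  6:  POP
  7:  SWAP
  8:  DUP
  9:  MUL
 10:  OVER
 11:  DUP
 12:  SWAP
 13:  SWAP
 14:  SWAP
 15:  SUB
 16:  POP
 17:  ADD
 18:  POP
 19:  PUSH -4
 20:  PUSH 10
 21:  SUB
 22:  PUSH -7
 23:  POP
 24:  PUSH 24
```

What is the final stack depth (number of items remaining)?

PUSH -4  -4
DUP      -4 -4
POP      -4
PUSH 12  -4 12
PUSH -4  -4 12 -4
POP      -4 12
SWAP     12 -4
DUP      12 -4 -4
MUL      12 16
OVER     12 16 12
DUP      12 16 12 12
SWAP     12 16 12 12
SWAP     12 16 12 12
SWAP     12 16 12 12
SUB      12 16 0
POP      12 16
ADD      28
POP      (empty)
PUSH -4  -4
PUSH 10  -4 10
SUB      -14
PUSH -7  -14 -7
POP      -14
PUSH 24  -14 24

2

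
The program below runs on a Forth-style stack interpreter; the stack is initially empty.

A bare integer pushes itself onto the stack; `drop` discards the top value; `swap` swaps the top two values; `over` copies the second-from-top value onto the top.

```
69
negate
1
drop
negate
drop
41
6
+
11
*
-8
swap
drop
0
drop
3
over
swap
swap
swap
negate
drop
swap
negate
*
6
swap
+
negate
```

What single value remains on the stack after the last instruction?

58

69     → 69
negate → -69
1      → -69 1
drop   → -69
negate → 69
drop   → (empty)
41     → 41
6      → 41 6
+      → 47
11     → 47 11
*      → 517
-8     → 517 -8
swap   → -8 517
drop   → -8
0      → -8 0
drop   → -8
3      → -8 3
over   → -8 3 -8
swap   → -8 -8 3
swap   → -8 3 -8
swap   → -8 -8 3
negate → -8 -8 -3
drop   → -8 -8
swap   → -8 -8
negate → -8 8
*      → -64
6      → -64 6
swap   → 6 -64
+      → -58
negate → 58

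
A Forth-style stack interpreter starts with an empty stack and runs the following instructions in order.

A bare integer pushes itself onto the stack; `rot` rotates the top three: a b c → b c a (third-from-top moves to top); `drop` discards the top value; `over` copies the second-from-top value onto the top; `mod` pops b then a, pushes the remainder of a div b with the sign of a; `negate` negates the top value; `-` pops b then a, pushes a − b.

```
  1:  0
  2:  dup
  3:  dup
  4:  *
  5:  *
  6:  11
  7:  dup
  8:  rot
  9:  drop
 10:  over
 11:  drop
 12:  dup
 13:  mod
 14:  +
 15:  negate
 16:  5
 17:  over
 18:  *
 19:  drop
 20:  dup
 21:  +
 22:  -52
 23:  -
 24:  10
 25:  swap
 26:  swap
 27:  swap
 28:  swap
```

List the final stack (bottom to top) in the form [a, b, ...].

[30, 10]

0      → [0]
dup    → [0, 0]
dup    → [0, 0, 0]
*      → [0, 0]
*      → [0]
11     → [0, 11]
dup    → [0, 11, 11]
rot    → [11, 11, 0]
drop   → [11, 11]
over   → [11, 11, 11]
drop   → [11, 11]
dup    → [11, 11, 11]
mod    → [11, 0]
+      → [11]
negate → [-11]
5      → [-11, 5]
over   → [-11, 5, -11]
*      → [-11, -55]
drop   → [-11]
dup    → [-11, -11]
+      → [-22]
-52    → [-22, -52]
-      → [30]
10     → [30, 10]
swap   → [10, 30]
swap   → [30, 10]
swap   → [10, 30]
swap   → [30, 10]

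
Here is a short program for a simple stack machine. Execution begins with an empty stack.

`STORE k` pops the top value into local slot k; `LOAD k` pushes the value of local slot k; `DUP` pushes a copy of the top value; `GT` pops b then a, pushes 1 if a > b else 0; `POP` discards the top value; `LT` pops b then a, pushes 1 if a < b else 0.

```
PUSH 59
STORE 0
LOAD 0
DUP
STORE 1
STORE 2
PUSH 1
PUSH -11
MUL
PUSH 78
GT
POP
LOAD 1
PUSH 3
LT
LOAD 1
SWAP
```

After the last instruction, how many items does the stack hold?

2

PUSH 59  → 59
STORE 0  → (empty)
LOAD 0   → 59
DUP      → 59 59
STORE 1  → 59
STORE 2  → (empty)
PUSH 1   → 1
PUSH -11 → 1 -11
MUL      → -11
PUSH 78  → -11 78
GT       → 0
POP      → (empty)
LOAD 1   → 59
PUSH 3   → 59 3
LT       → 0
LOAD 1   → 0 59
SWAP     → 59 0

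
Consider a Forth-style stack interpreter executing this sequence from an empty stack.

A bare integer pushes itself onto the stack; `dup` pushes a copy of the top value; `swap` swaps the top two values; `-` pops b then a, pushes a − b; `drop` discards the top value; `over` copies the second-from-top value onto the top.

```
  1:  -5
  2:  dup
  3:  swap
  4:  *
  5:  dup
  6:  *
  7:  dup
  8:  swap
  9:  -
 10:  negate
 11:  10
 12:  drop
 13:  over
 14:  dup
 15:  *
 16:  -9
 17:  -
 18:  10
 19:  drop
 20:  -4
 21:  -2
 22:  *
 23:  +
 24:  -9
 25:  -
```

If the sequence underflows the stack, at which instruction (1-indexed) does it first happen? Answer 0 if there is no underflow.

-5     -> [-5]
dup    -> [-5, -5]
swap   -> [-5, -5]
*      -> [25]
dup    -> [25, 25]
*      -> [625]
dup    -> [625, 625]
swap   -> [625, 625]
-      -> [0]
negate -> [0]
10     -> [0, 10]
drop   -> [0]
over  — needs 2 operands, stack has 1 → underflow

13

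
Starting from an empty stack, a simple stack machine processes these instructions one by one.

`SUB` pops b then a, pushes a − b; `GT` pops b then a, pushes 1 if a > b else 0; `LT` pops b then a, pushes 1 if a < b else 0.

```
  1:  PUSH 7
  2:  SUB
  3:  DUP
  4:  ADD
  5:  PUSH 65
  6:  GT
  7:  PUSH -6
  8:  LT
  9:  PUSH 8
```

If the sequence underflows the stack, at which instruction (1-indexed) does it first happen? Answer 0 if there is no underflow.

2

PUSH 7 -> [7]
SUB  — needs 2 operands, stack has 1 → underflow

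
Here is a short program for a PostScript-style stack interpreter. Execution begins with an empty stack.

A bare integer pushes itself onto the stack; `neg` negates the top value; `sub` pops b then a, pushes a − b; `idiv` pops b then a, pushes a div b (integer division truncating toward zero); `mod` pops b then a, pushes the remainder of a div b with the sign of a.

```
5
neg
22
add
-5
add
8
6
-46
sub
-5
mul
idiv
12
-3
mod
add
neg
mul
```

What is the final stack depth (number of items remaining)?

1

5    -> 5
neg  -> -5
22   -> -5 22
add  -> 17
-5   -> 17 -5
add  -> 12
8    -> 12 8
6    -> 12 8 6
-46  -> 12 8 6 -46
sub  -> 12 8 52
-5   -> 12 8 52 -5
mul  -> 12 8 -260
idiv -> 12 0
12   -> 12 0 12
-3   -> 12 0 12 -3
mod  -> 12 0 0
add  -> 12 0
neg  -> 12 0
mul  -> 0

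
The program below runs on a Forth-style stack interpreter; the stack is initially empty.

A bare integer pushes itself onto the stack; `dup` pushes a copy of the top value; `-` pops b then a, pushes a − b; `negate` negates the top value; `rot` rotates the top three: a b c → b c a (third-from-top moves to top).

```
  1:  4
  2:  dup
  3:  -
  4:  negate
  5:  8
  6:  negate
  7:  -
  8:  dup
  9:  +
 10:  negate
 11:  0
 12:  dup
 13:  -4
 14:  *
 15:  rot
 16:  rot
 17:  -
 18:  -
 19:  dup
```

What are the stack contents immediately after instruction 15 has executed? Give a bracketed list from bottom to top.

[0, 0, -16]

4      → 4
dup    → 4 4
-      → 0
negate → 0
8      → 0 8
negate → 0 -8
-      → 8
dup    → 8 8
+      → 16
negate → -16
0      → -16 0
dup    → -16 0 0
-4     → -16 0 0 -4
*      → -16 0 0
rot    → 0 0 -16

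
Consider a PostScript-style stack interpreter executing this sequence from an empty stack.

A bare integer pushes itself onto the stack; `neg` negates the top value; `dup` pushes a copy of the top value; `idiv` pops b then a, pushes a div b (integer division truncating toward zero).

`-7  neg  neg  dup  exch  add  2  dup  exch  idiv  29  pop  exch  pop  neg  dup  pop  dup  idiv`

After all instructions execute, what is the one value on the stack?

1

-7   → -7
neg  → 7
neg  → -7
dup  → -7 -7
exch → -7 -7
add  → -14
2    → -14 2
dup  → -14 2 2
exch → -14 2 2
idiv → -14 1
29   → -14 1 29
pop  → -14 1
exch → 1 -14
pop  → 1
neg  → -1
dup  → -1 -1
pop  → -1
dup  → -1 -1
idiv → 1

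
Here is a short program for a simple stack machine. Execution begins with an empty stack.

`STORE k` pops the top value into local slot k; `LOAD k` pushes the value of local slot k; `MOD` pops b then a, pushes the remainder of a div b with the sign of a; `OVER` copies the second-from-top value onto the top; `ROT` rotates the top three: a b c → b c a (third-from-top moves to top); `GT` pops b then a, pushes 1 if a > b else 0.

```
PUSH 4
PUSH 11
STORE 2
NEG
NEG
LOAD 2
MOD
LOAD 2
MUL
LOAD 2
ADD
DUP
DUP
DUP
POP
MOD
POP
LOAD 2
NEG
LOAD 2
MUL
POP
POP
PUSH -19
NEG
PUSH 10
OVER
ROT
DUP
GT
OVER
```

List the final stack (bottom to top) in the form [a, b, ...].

PUSH 4   : 4
PUSH 11  : 4 11
STORE 2  : 4
NEG      : -4
NEG      : 4
LOAD 2   : 4 11
MOD      : 4
LOAD 2   : 4 11
MUL      : 44
LOAD 2   : 44 11
ADD      : 55
DUP      : 55 55
DUP      : 55 55 55
DUP      : 55 55 55 55
POP      : 55 55 55
MOD      : 55 0
POP      : 55
LOAD 2   : 55 11
NEG      : 55 -11
LOAD 2   : 55 -11 11
MUL      : 55 -121
POP      : 55
POP      : (empty)
PUSH -19 : -19
NEG      : 19
PUSH 10  : 19 10
OVER     : 19 10 19
ROT      : 10 19 19
DUP      : 10 19 19 19
GT       : 10 19 0
OVER     : 10 19 0 19

[10, 19, 0, 19]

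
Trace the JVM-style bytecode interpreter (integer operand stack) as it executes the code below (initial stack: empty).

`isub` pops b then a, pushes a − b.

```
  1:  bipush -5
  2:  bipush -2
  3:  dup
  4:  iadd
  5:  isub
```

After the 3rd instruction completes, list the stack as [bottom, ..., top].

[-5, -2, -2]

bipush -5 -> -5
bipush -2 -> -5 -2
dup       -> -5 -2 -2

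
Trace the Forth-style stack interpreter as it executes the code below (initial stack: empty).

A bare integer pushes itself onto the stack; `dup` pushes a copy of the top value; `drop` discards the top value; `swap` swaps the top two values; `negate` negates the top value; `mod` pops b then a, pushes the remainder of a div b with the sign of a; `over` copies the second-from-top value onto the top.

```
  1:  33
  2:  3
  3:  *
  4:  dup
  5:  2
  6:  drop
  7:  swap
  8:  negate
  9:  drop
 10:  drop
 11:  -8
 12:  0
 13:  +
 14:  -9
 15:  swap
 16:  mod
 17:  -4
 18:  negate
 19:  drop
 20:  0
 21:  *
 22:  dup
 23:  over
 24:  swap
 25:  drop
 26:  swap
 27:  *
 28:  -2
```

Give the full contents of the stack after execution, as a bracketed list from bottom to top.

[0, -2]

33     : 33
3      : 33 3
*      : 99
dup    : 99 99
2      : 99 99 2
drop   : 99 99
swap   : 99 99
negate : 99 -99
drop   : 99
drop   : (empty)
-8     : -8
0      : -8 0
+      : -8
-9     : -8 -9
swap   : -9 -8
mod    : -1
-4     : -1 -4
negate : -1 4
drop   : -1
0      : -1 0
*      : 0
dup    : 0 0
over   : 0 0 0
swap   : 0 0 0
drop   : 0 0
swap   : 0 0
*      : 0
-2     : 0 -2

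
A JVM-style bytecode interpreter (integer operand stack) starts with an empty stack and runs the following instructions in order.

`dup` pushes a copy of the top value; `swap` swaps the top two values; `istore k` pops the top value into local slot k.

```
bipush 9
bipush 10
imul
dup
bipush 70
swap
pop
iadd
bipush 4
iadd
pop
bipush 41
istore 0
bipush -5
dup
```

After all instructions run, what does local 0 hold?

bipush 9   9
bipush 10  9 10
imul       90
dup        90 90
bipush 70  90 90 70
swap       90 70 90
pop        90 70
iadd       160
bipush 4   160 4
iadd       164
pop        (empty)
bipush 41  41
istore 0   (empty)
bipush -5  -5
dup        -5 -5

41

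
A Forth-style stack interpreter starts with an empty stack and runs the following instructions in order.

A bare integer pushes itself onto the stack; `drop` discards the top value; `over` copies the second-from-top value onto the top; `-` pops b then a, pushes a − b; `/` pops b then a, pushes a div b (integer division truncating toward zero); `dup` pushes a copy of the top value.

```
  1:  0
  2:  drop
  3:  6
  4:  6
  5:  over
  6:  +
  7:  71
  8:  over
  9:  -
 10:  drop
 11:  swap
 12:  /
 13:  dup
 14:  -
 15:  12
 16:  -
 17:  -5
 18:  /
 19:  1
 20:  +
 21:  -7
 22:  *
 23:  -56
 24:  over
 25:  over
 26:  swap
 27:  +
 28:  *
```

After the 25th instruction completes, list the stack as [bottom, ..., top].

0    : 0
drop : (empty)
6    : 6
6    : 6 6
over : 6 6 6
+    : 6 12
71   : 6 12 71
over : 6 12 71 12
-    : 6 12 59
drop : 6 12
swap : 12 6
/    : 2
dup  : 2 2
-    : 0
12   : 0 12
-    : -12
-5   : -12 -5
/    : 2
1    : 2 1
+    : 3
-7   : 3 -7
*    : -21
-56  : -21 -56
over : -21 -56 -21
over : -21 -56 -21 -56

[-21, -56, -21, -56]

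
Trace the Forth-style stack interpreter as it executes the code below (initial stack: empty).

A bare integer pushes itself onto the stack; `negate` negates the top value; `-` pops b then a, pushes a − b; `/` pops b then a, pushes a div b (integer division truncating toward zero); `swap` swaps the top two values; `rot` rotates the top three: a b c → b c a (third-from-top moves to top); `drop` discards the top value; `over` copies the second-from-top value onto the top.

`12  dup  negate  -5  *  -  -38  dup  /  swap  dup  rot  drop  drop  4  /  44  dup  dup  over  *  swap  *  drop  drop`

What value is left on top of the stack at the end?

12     → 12
dup    → 12 12
negate → 12 -12
-5     → 12 -12 -5
*      → 12 60
-      → -48
-38    → -48 -38
dup    → -48 -38 -38
/      → -48 1
swap   → 1 -48
dup    → 1 -48 -48
rot    → -48 -48 1
drop   → -48 -48
drop   → -48
4      → -48 4
/      → -12
44     → -12 44
dup    → -12 44 44
dup    → -12 44 44 44
over   → -12 44 44 44 44
*      → -12 44 44 1936
swap   → -12 44 1936 44
*      → -12 44 85184
drop   → -12 44
drop   → -12

-12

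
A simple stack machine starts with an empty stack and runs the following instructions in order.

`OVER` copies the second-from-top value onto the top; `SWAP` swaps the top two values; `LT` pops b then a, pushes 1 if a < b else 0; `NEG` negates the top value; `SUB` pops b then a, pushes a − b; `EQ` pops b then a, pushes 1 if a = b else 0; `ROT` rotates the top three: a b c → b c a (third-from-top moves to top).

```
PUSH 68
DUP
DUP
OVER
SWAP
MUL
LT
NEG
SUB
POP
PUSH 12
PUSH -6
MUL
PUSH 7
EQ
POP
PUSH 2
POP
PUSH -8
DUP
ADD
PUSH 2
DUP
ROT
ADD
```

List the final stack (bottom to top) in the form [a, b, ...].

[2, -14]

PUSH 68 → [68]
DUP     → [68, 68]
DUP     → [68, 68, 68]
OVER    → [68, 68, 68, 68]
SWAP    → [68, 68, 68, 68]
MUL     → [68, 68, 4624]
LT      → [68, 1]
NEG     → [68, -1]
SUB     → [69]
POP     → []
PUSH 12 → [12]
PUSH -6 → [12, -6]
MUL     → [-72]
PUSH 7  → [-72, 7]
EQ      → [0]
POP     → []
PUSH 2  → [2]
POP     → []
PUSH -8 → [-8]
DUP     → [-8, -8]
ADD     → [-16]
PUSH 2  → [-16, 2]
DUP     → [-16, 2, 2]
ROT     → [2, 2, -16]
ADD     → [2, -14]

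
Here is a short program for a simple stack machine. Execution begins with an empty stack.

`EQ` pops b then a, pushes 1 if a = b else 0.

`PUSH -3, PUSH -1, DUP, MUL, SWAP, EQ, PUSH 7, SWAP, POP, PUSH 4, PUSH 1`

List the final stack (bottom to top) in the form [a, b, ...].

PUSH -3 : -3
PUSH -1 : -3 -1
DUP     : -3 -1 -1
MUL     : -3 1
SWAP    : 1 -3
EQ      : 0
PUSH 7  : 0 7
SWAP    : 7 0
POP     : 7
PUSH 4  : 7 4
PUSH 1  : 7 4 1

[7, 4, 1]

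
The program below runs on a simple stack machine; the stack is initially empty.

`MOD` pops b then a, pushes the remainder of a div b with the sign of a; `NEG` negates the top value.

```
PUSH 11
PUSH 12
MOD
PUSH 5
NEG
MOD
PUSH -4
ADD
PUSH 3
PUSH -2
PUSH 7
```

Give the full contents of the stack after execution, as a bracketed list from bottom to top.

[-3, 3, -2, 7]

PUSH 11  11
PUSH 12  11 12
MOD      11
PUSH 5   11 5
NEG      11 -5
MOD      1
PUSH -4  1 -4
ADD      -3
PUSH 3   -3 3
PUSH -2  -3 3 -2
PUSH 7   -3 3 -2 7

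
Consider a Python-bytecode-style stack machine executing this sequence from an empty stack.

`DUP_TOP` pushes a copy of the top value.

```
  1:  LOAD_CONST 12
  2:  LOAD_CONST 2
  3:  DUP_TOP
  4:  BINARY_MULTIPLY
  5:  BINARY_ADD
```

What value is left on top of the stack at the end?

LOAD_CONST 12   : [12]
LOAD_CONST 2    : [12, 2]
DUP_TOP         : [12, 2, 2]
BINARY_MULTIPLY : [12, 4]
BINARY_ADD      : [16]

16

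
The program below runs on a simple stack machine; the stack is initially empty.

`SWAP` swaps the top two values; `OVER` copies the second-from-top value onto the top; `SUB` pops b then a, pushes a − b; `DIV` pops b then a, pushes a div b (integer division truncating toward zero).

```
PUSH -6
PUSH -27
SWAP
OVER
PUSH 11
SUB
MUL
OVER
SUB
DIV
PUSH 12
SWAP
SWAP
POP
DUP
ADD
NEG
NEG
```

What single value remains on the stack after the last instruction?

PUSH -6  → [-6]
PUSH -27 → [-6, -27]
SWAP     → [-27, -6]
OVER     → [-27, -6, -27]
PUSH 11  → [-27, -6, -27, 11]
SUB      → [-27, -6, -38]
MUL      → [-27, 228]
OVER     → [-27, 228, -27]
SUB      → [-27, 255]
DIV      → [0]
PUSH 12  → [0, 12]
SWAP     → [12, 0]
SWAP     → [0, 12]
POP      → [0]
DUP      → [0, 0]
ADD      → [0]
NEG      → [0]
NEG      → [0]

0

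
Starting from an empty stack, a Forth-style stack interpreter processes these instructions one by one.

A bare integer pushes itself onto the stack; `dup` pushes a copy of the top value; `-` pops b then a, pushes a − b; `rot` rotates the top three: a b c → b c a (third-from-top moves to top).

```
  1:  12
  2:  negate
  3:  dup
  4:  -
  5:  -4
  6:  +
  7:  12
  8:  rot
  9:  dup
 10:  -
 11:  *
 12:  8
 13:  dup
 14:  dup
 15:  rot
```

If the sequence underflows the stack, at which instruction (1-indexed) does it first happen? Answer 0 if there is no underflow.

8

12     → [12]
negate → [-12]
dup    → [-12, -12]
-      → [0]
-4     → [0, -4]
+      → [-4]
12     → [-4, 12]
rot  — needs 3 operands, stack has 2 → underflow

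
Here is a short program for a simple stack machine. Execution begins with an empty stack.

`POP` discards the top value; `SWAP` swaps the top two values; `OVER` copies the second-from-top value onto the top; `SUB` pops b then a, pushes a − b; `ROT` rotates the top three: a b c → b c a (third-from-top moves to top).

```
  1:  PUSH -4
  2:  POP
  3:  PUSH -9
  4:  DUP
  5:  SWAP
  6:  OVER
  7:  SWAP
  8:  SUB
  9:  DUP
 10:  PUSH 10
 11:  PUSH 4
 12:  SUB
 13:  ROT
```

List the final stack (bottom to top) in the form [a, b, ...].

PUSH -4 → -4
POP     → (empty)
PUSH -9 → -9
DUP     → -9 -9
SWAP    → -9 -9
OVER    → -9 -9 -9
SWAP    → -9 -9 -9
SUB     → -9 0
DUP     → -9 0 0
PUSH 10 → -9 0 0 10
PUSH 4  → -9 0 0 10 4
SUB     → -9 0 0 6
ROT     → -9 0 6 0

[-9, 0, 6, 0]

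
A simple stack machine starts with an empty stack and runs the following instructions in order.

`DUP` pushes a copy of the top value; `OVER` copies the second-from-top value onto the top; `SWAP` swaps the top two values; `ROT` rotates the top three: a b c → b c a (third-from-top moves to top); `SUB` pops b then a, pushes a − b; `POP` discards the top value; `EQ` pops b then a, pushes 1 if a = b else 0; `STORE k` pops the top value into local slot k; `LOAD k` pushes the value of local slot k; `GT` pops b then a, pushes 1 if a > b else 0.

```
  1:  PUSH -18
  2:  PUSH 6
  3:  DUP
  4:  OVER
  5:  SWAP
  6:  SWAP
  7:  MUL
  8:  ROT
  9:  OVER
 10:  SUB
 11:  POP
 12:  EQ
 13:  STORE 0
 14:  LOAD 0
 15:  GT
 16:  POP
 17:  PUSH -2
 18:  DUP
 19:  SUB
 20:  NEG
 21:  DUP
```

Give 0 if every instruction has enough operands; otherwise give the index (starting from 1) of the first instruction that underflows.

15

PUSH -18  [-18]
PUSH 6    [-18, 6]
DUP       [-18, 6, 6]
OVER      [-18, 6, 6, 6]
SWAP      [-18, 6, 6, 6]
SWAP      [-18, 6, 6, 6]
MUL       [-18, 6, 36]
ROT       [6, 36, -18]
OVER      [6, 36, -18, 36]
SUB       [6, 36, -54]
POP       [6, 36]
EQ        [0]
STORE 0   []
LOAD 0    [0]
GT  — needs 2 operands, stack has 1 → underflow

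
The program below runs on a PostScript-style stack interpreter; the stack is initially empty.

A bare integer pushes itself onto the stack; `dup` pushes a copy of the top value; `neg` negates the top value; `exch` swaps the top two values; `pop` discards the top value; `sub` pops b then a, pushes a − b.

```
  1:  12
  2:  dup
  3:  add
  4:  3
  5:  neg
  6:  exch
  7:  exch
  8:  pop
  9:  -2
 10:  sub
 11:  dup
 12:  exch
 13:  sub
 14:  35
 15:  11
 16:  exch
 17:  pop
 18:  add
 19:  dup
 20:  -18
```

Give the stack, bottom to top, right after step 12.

[26, 26]

12   → [12]
dup  → [12, 12]
add  → [24]
3    → [24, 3]
neg  → [24, -3]
exch → [-3, 24]
exch → [24, -3]
pop  → [24]
-2   → [24, -2]
sub  → [26]
dup  → [26, 26]
exch → [26, 26]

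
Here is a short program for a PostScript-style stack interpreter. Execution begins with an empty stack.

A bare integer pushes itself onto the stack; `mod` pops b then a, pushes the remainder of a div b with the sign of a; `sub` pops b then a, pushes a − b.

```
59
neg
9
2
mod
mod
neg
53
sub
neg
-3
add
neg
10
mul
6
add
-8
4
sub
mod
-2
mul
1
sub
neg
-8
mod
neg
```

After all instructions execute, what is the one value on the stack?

3

59  -> [59]
neg -> [-59]
9   -> [-59, 9]
2   -> [-59, 9, 2]
mod -> [-59, 1]
mod -> [0]
neg -> [0]
53  -> [0, 53]
sub -> [-53]
neg -> [53]
-3  -> [53, -3]
add -> [50]
neg -> [-50]
10  -> [-50, 10]
mul -> [-500]
6   -> [-500, 6]
add -> [-494]
-8  -> [-494, -8]
4   -> [-494, -8, 4]
sub -> [-494, -12]
mod -> [-2]
-2  -> [-2, -2]
mul -> [4]
1   -> [4, 1]
sub -> [3]
neg -> [-3]
-8  -> [-3, -8]
mod -> [-3]
neg -> [3]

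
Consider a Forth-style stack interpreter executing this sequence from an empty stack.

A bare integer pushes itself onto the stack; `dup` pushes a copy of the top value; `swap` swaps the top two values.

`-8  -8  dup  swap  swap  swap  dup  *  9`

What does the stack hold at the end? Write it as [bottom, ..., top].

[-8, -8, 64, 9]

-8   -> -8
-8   -> -8 -8
dup  -> -8 -8 -8
swap -> -8 -8 -8
swap -> -8 -8 -8
swap -> -8 -8 -8
dup  -> -8 -8 -8 -8
*    -> -8 -8 64
9    -> -8 -8 64 9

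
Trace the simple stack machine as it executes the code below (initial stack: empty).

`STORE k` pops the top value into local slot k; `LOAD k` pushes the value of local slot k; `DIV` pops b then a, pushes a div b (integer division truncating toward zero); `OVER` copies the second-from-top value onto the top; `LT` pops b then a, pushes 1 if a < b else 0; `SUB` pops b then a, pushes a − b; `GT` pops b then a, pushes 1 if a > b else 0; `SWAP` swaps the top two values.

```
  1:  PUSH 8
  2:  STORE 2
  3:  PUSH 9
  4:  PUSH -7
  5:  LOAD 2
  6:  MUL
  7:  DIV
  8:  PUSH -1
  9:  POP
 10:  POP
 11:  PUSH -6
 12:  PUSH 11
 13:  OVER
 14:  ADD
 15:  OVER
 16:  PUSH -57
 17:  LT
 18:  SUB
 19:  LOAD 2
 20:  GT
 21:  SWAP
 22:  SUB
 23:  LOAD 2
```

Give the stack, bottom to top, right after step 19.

[-6, 5, 8]

PUSH 8   → 8
STORE 2  → (empty)
PUSH 9   → 9
PUSH -7  → 9 -7
LOAD 2   → 9 -7 8
MUL      → 9 -56
DIV      → 0
PUSH -1  → 0 -1
POP      → 0
POP      → (empty)
PUSH -6  → -6
PUSH 11  → -6 11
OVER     → -6 11 -6
ADD      → -6 5
OVER     → -6 5 -6
PUSH -57 → -6 5 -6 -57
LT       → -6 5 0
SUB      → -6 5
LOAD 2   → -6 5 8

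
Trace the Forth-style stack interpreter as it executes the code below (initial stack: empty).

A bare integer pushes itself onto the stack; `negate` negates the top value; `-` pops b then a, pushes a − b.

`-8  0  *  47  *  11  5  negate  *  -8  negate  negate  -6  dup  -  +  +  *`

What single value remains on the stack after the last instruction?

-8      -8
0       -8 0
*       0
47      0 47
*       0
11      0 11
5       0 11 5
negate  0 11 -5
*       0 -55
-8      0 -55 -8
negate  0 -55 8
negate  0 -55 -8
-6      0 -55 -8 -6
dup     0 -55 -8 -6 -6
-       0 -55 -8 0
+       0 -55 -8
+       0 -63
*       0

0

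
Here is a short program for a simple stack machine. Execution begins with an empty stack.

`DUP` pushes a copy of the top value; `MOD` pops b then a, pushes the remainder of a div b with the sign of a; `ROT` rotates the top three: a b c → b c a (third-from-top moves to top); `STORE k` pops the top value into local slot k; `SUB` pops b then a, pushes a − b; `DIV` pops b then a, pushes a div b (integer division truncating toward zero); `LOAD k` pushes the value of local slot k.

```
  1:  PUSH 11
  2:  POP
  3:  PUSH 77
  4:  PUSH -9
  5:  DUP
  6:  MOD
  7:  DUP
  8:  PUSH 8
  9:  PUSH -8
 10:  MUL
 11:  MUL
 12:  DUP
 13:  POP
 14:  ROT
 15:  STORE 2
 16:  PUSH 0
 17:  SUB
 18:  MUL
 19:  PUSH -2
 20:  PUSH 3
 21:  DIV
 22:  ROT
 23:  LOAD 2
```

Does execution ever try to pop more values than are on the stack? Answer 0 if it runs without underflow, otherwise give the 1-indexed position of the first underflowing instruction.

22

PUSH 11 -> [11]
POP     -> []
PUSH 77 -> [77]
PUSH -9 -> [77, -9]
DUP     -> [77, -9, -9]
MOD     -> [77, 0]
DUP     -> [77, 0, 0]
PUSH 8  -> [77, 0, 0, 8]
PUSH -8 -> [77, 0, 0, 8, -8]
MUL     -> [77, 0, 0, -64]
MUL     -> [77, 0, 0]
DUP     -> [77, 0, 0, 0]
POP     -> [77, 0, 0]
ROT     -> [0, 0, 77]
STORE 2 -> [0, 0]
PUSH 0  -> [0, 0, 0]
SUB     -> [0, 0]
MUL     -> [0]
PUSH -2 -> [0, -2]
PUSH 3  -> [0, -2, 3]
DIV     -> [0, 0]
ROT  — needs 3 operands, stack has 2 → underflow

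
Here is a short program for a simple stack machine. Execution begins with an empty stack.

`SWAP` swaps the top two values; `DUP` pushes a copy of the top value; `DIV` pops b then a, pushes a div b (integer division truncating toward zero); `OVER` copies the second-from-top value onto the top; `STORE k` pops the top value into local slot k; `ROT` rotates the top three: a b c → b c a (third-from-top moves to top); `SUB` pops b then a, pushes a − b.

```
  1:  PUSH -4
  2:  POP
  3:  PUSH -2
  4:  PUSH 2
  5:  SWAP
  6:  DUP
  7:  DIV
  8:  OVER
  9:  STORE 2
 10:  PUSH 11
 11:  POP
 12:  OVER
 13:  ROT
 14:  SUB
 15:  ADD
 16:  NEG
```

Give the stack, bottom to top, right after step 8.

PUSH -4  [-4]
POP      []
PUSH -2  [-2]
PUSH 2   [-2, 2]
SWAP     [2, -2]
DUP      [2, -2, -2]
DIV      [2, 1]
OVER     [2, 1, 2]

[2, 1, 2]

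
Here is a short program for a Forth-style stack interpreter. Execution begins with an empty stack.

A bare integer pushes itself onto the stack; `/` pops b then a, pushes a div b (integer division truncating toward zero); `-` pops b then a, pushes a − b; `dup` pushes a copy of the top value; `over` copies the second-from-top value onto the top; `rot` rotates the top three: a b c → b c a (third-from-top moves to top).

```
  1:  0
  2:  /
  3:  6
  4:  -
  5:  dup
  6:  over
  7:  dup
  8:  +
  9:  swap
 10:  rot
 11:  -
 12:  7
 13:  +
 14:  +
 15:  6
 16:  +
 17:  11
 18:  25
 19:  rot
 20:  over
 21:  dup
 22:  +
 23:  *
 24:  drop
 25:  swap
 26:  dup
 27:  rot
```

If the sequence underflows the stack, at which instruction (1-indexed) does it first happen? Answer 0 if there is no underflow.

0 -> [0]
/  — needs 2 operands, stack has 1 → underflow

2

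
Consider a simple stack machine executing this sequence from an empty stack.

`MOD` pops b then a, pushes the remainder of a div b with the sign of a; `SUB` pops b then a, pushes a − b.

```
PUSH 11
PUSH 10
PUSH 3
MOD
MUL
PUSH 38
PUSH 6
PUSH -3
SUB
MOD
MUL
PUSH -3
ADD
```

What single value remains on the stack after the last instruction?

PUSH 11  11
PUSH 10  11 10
PUSH 3   11 10 3
MOD      11 1
MUL      11
PUSH 38  11 38
PUSH 6   11 38 6
PUSH -3  11 38 6 -3
SUB      11 38 9
MOD      11 2
MUL      22
PUSH -3  22 -3
ADD      19

19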